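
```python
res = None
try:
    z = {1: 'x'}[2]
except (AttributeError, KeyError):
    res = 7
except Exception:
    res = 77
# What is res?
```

Step-by-step execution trace:
1. `z = {1: 'x'}[2]` raises KeyError.
2. `except (AttributeError, KeyError)` matches (KeyError is in the tuple) → res = 7.
3. `except Exception` is not reached.
Result: 7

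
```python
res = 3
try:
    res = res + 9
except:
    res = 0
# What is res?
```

Step-by-step execution trace:
1. res starts at 3.
2. try: `res = res + 9` → res = 12. No exception raised.
3. `except` is skipped.
Result: 12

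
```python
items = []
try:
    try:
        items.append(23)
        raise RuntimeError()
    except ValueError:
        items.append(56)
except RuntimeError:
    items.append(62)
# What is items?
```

Step-by-step execution trace:
1. Inner try: `items.append(23)` → items = [23].
2. `raise RuntimeError()` raises RuntimeError.
3. Inner `except ValueError` does not match RuntimeError; exception propagates to outer try.
4. Outer `except RuntimeError` matches → `items.append(62)` → items = [23, 62].
Result: [23, 62]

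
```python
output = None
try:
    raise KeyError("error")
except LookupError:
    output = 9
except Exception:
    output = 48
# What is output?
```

Step-by-step execution trace:
1. `raise KeyError(...)` raises KeyError.
2. `except LookupError` matches (KeyError is a subclass of LookupError) → output = 9.
3. `except Exception` is not reached.
Result: 9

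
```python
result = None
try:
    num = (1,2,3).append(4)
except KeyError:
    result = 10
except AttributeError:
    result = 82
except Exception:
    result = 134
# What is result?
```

Step-by-step execution trace:
1. `num = (1,2,3).append(4)` raises AttributeError.
2. `except KeyError` does not match AttributeError; skipped.
3. `except AttributeError` matches → result = 82.
4. Remaining except clauses are skipped.
Result: 82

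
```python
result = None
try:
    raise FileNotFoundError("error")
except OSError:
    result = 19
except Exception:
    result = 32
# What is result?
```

Step-by-step execution trace:
1. `raise FileNotFoundError(...)` raises FileNotFoundError.
2. `except OSError` matches (FileNotFoundError is a subclass of OSError) → result = 19.
3. `except Exception` is not reached.
Result: 19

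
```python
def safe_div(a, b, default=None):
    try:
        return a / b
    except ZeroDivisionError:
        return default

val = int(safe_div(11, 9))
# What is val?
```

Step-by-step execution trace:
1. `safe_div(11, 9)` enters try: `return 11 / 9` → returns 1.2222222222222223. No exception raised.
2. `except ZeroDivisionError` is skipped.
3. `int(1.2222222222222223)` → 1 → val = 1.
Result: 1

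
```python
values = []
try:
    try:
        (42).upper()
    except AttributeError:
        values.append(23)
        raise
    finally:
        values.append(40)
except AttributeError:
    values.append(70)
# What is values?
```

Step-by-step execution trace:
1. Inner try: `(42).upper()` raises AttributeError.
2. Inner `except AttributeError` matches → `values.append(23)` → values = [23].
3. bare `raise` re-raises AttributeError.
4. Inner `finally` runs during unwinding: `values.append(40)` → values = [23, 40].
5. Outer `except AttributeError` matches → `values.append(70)` → values = [23, 40, 70].
Result: [23, 40, 70]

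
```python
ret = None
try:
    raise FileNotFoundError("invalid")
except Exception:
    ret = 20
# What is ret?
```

Step-by-step execution trace:
1. `raise FileNotFoundError(...)` raises FileNotFoundError.
2. `except Exception` matches (FileNotFoundError is a subclass of Exception) → ret = 20.
Result: 20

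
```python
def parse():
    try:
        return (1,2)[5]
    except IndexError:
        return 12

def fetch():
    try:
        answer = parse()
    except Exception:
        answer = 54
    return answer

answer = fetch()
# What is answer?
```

Step-by-step execution trace:
1. `fetch()` calls `parse()`.
2. In parse: `(1,2)[5]` raises IndexError; `except IndexError` catches it → returns 12.
3. In fetch: `answer = parse()` → answer = 12. No exception reaches fetch.
4. `except Exception` is skipped; fetch returns 12.
5. answer = 12.
Result: 12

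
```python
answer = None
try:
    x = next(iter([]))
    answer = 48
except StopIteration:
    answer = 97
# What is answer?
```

Step-by-step execution trace:
1. `x = next(iter([]))` raises StopIteration.
2. `answer = 48` is not reached.
3. `except StopIteration` matches → answer = 97.
Result: 97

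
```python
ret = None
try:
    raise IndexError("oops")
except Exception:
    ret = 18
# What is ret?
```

Step-by-step execution trace:
1. `raise IndexError(...)` raises IndexError.
2. `except Exception` matches (IndexError is a subclass of Exception) → ret = 18.
Result: 18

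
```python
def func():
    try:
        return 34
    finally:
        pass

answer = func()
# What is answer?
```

Step-by-step execution trace:
1. `func()` enters try: `return 34` sets pending return value 34.
2. Before returning, `finally: pass` runs (no effect).
3. func() returns 34 → answer = 34.
Result: 34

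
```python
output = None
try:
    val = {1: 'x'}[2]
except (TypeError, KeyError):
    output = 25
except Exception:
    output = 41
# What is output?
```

Step-by-step execution trace:
1. `val = {1: 'x'}[2]` raises KeyError.
2. `except (TypeError, KeyError)` matches (KeyError is in the tuple) → output = 25.
3. `except Exception` is not reached.
Result: 25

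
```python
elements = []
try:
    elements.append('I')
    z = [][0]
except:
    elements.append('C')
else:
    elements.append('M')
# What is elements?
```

Step-by-step execution trace:
1. try: `elements.append('I')` → elements = ['I'].
2. `z = [][0]` raises IndexError.
3. bare `except` matches → `elements.append('C')` → elements = ['I', 'C'].
4. `else` is skipped (an exception was raised).
Result: ['I', 'C']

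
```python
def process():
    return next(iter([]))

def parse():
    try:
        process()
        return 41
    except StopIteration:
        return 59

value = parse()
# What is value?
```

Step-by-step execution trace:
1. `parse()` calls `process()`.
2. `process()` evaluates `next(iter([]))`, which raises StopIteration; it propagates to the caller.
3. `return 41` is not reached.
4. `except StopIteration` in parse matches → returns 59.
5. value = 59.
Result: 59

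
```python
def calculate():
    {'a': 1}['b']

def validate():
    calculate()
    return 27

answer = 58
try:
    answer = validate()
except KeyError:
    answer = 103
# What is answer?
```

Step-by-step execution trace:
1. answer starts at 58.
2. try: `validate()` calls `calculate()`.
3. `calculate()` evaluates `{'a': 1}['b']`, which raises KeyError; it propagates through validate (uncaught).
4. `return 27` in validate is not reached; the assignment to answer does not complete.
5. `except KeyError` matches → answer = 103.
Result: 103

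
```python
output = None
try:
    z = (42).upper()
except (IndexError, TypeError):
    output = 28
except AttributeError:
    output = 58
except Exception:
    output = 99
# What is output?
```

Step-by-step execution trace:
1. `z = (42).upper()` raises AttributeError.
2. `except (IndexError, TypeError)` does not match AttributeError; skipped.
3. `except AttributeError` matches (exact type match) → output = 58.
4. `except Exception` is not reached.
Result: 58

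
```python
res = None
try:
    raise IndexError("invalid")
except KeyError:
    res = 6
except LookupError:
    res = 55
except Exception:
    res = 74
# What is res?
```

Step-by-step execution trace:
1. `raise IndexError(...)` raises IndexError.
2. `except KeyError` does not match (IndexError is not a subclass of KeyError); skipped.
3. `except LookupError` matches (IndexError is a subclass of LookupError) → res = 55.
4. `except Exception` is not reached.
Result: 55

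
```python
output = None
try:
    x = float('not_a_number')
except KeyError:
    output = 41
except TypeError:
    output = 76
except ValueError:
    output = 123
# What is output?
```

Step-by-step execution trace:
1. `x = float('not_a_number')` raises ValueError.
2. `except KeyError` does not match ValueError; skipped.
3. `except TypeError` does not match ValueError; skipped.
4. `except ValueError` matches → output = 123.
Result: 123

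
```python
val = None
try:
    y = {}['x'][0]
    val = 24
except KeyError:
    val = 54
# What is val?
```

Step-by-step execution trace:
1. `y = {}['x'][0]` raises KeyError.
2. `val = 24` is not reached.
3. `except KeyError` matches → val = 54.
Result: 54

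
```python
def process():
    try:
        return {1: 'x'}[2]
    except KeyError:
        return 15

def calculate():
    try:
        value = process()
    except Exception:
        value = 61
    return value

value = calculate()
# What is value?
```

Step-by-step execution trace:
1. `calculate()` calls `process()`.
2. In process: `{1: 'x'}[2]` raises KeyError; `except KeyError` catches it → returns 15.
3. In calculate: `value = process()` → value = 15. No exception reaches calculate.
4. `except Exception` is skipped; calculate returns 15.
5. value = 15.
Result: 15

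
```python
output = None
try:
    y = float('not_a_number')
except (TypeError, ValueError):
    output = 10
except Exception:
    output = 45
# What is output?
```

Step-by-step execution trace:
1. `y = float('not_a_number')` raises ValueError.
2. `except (TypeError, ValueError)` matches (ValueError is in the tuple) → output = 10.
3. `except Exception` is not reached.
Result: 10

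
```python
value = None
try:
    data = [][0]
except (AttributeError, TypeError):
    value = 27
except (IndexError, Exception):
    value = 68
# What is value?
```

Step-by-step execution trace:
1. `data = [][0]` raises IndexError.
2. `except (AttributeError, TypeError)` does not match IndexError; skipped.
3. `except (IndexError, Exception)` matches (IndexError is in the tuple) → value = 68.
Result: 68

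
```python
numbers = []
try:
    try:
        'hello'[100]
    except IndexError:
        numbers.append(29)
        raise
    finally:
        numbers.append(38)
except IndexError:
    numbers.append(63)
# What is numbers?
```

Step-by-step execution trace:
1. Inner try: `'hello'[100]` raises IndexError.
2. Inner `except IndexError` matches → `numbers.append(29)` → numbers = [29].
3. bare `raise` re-raises IndexError.
4. Inner `finally` runs during unwinding: `numbers.append(38)` → numbers = [29, 38].
5. Outer `except IndexError` matches → `numbers.append(63)` → numbers = [29, 38, 63].
Result: [29, 38, 63]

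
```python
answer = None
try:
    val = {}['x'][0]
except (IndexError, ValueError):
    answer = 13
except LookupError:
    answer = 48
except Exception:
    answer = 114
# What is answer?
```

Step-by-step execution trace:
1. `val = {}['x'][0]` raises KeyError.
2. `except (IndexError, ValueError)` does not match KeyError; skipped.
3. `except LookupError` matches (KeyError is a subclass of LookupError) → answer = 48.
4. `except Exception` is not reached.
Result: 48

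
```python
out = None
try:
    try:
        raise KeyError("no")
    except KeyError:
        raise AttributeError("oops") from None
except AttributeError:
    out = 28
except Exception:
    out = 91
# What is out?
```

Step-by-step execution trace:
1. Inner try raises KeyError; inner `except KeyError` catches it.
2. `raise AttributeError(...) from None` raises AttributeError (from None suppresses __context__, but the active exception is still AttributeError).
3. Outer `except AttributeError` matches → out = 28.
4. `except Exception` is not reached.
Result: 28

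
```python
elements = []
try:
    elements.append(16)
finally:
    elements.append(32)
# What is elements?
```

Step-by-step execution trace:
1. try: `elements.append(16)` → elements = [16].
2. The try body completes without raising.
3. finally always runs: `elements.append(32)` → elements = [16, 32].
Result: [16, 32]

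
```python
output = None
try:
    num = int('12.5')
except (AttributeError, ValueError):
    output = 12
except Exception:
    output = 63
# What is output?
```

Step-by-step execution trace:
1. `num = int('12.5')` raises ValueError.
2. `except (AttributeError, ValueError)` matches (ValueError is in the tuple) → output = 12.
3. `except Exception` is not reached.
Result: 12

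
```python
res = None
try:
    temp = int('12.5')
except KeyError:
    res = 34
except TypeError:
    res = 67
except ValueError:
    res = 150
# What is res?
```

Step-by-step execution trace:
1. `temp = int('12.5')` raises ValueError.
2. `except KeyError` does not match ValueError; skipped.
3. `except TypeError` does not match ValueError; skipped.
4. `except ValueError` matches → res = 150.
Result: 150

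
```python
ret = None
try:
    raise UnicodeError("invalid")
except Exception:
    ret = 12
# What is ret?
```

Step-by-step execution trace:
1. `raise UnicodeError(...)` raises UnicodeError.
2. `except Exception` matches (UnicodeError is a subclass of Exception) → ret = 12.
Result: 12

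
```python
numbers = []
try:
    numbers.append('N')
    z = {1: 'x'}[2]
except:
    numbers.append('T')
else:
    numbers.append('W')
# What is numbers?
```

Step-by-step execution trace:
1. try: `numbers.append('N')` → numbers = ['N'].
2. `z = {1: 'x'}[2]` raises KeyError.
3. bare `except` matches → `numbers.append('T')` → numbers = ['N', 'T'].
4. `else` is skipped (an exception was raised).
Result: ['N', 'T']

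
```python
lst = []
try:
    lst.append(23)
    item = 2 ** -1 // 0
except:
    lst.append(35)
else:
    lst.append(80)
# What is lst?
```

Step-by-step execution trace:
1. try: `lst.append(23)` → lst = [23].
2. `item = 2 ** -1 // 0` raises ZeroDivisionError.
3. bare `except` matches → `lst.append(35)` → lst = [23, 35].
4. `else` is skipped (an exception was raised).
Result: [23, 35]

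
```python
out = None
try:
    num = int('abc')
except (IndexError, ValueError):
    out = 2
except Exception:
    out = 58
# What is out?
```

Step-by-step execution trace:
1. `num = int('abc')` raises ValueError.
2. `except (IndexError, ValueError)` matches (ValueError is in the tuple) → out = 2.
3. `except Exception` is not reached.
Result: 2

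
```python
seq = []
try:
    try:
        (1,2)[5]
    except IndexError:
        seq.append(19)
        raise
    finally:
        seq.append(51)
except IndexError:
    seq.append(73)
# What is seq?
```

Step-by-step execution trace:
1. Inner try: `(1,2)[5]` raises IndexError.
2. Inner `except IndexError` matches → `seq.append(19)` → seq = [19].
3. bare `raise` re-raises IndexError.
4. Inner `finally` runs during unwinding: `seq.append(51)` → seq = [19, 51].
5. Outer `except IndexError` matches → `seq.append(73)` → seq = [19, 51, 73].
Result: [19, 51, 73]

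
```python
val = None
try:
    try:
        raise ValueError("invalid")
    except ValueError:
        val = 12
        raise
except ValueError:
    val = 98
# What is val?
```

Step-by-step execution trace:
1. Inner try: `raise ValueError("invalid")` raises ValueError.
2. Inner `except ValueError` matches → val = 12.
3. bare `raise` re-raises the same ValueError.
4. Outer `except ValueError` matches → val = 98.
Result: 98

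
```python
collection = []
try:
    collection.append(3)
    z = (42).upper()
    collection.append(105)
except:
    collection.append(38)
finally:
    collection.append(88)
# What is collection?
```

Step-by-step execution trace:
1. try: `collection.append(3)` → collection = [3].
2. `z = (42).upper()` raises AttributeError; `collection.append(105)` is not reached.
3. bare `except` matches → `collection.append(38)` → collection = [3, 38].
4. finally always runs: `collection.append(88)` → collection = [3, 38, 88].
Result: [3, 38, 88]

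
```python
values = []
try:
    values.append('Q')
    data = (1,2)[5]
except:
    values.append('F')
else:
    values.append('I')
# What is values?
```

Step-by-step execution trace:
1. try: `values.append('Q')` → values = ['Q'].
2. `data = (1,2)[5]` raises IndexError.
3. bare `except` matches → `values.append('F')` → values = ['Q', 'F'].
4. `else` is skipped (an exception was raised).
Result: ['Q', 'F']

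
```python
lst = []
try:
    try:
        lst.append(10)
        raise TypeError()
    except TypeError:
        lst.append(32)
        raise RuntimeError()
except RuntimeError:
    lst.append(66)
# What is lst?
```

Step-by-step execution trace:
1. Inner try: `lst.append(10)` → lst = [10].
2. `raise TypeError()` raises TypeError.
3. Inner `except TypeError` matches → `lst.append(32)` → lst = [10, 32].
4. `raise RuntimeError()` raises RuntimeError; propagates to outer try.
5. Outer `except RuntimeError` matches → `lst.append(66)` → lst = [10, 32, 66].
Result: [10, 32, 66]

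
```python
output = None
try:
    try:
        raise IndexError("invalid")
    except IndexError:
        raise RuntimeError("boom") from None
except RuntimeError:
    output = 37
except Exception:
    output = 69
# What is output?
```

Step-by-step execution trace:
1. Inner try raises IndexError; inner `except IndexError` catches it.
2. `raise RuntimeError(...) from None` raises RuntimeError (from None suppresses __context__, but the active exception is still RuntimeError).
3. Outer `except RuntimeError` matches → output = 37.
4. `except Exception` is not reached.
Result: 37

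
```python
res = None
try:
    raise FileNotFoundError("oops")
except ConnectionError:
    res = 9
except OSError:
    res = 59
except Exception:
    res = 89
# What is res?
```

Step-by-step execution trace:
1. `raise FileNotFoundError(...)` raises FileNotFoundError.
2. `except ConnectionError` does not match (FileNotFoundError is not a subclass of ConnectionError); skipped.
3. `except OSError` matches (FileNotFoundError is a subclass of OSError) → res = 59.
4. `except Exception` is not reached.
Result: 59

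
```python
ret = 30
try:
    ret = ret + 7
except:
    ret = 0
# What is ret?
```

Step-by-step execution trace:
1. ret starts at 30.
2. try: `ret = ret + 7` → ret = 37. No exception raised.
3. `except` is skipped.
Result: 37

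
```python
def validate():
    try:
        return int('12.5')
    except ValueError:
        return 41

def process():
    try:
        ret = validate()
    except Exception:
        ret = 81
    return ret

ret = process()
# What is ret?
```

Step-by-step execution trace:
1. `process()` calls `validate()`.
2. In validate: `int('12.5')` raises ValueError; `except ValueError` catches it → returns 41.
3. In process: `ret = validate()` → ret = 41. No exception reaches process.
4. `except Exception` is skipped; process returns 41.
5. ret = 41.
Result: 41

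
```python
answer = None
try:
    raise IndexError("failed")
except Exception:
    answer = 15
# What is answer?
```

Step-by-step execution trace:
1. `raise IndexError(...)` raises IndexError.
2. `except Exception` matches (IndexError is a subclass of Exception) → answer = 15.
Result: 15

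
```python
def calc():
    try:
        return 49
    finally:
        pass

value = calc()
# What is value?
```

Step-by-step execution trace:
1. `calc()` enters try: `return 49` sets pending return value 49.
2. Before returning, `finally: pass` runs (no effect).
3. calc() returns 49 → value = 49.
Result: 49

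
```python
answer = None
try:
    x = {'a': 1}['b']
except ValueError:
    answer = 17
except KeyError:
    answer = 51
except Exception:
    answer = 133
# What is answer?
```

Step-by-step execution trace:
1. `x = {'a': 1}['b']` raises KeyError.
2. `except ValueError` does not match KeyError; skipped.
3. `except KeyError` matches → answer = 51.
4. Remaining except clauses are skipped.
Result: 51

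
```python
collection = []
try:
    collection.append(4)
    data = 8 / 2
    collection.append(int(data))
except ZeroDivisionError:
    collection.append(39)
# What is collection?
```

Step-by-step execution trace:
1. try: `collection.append(4)` → collection = [4].
2. `data = 8 / 2` → data = 4.0. No exception raised.
3. `collection.append(int(data))` → collection = [4, 4].
4. `except ZeroDivisionError` is skipped (no exception was raised).
Result: [4, 4]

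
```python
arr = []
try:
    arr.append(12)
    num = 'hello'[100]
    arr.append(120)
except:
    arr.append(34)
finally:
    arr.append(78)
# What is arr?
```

Step-by-step execution trace:
1. try: `arr.append(12)` → arr = [12].
2. `num = 'hello'[100]` raises IndexError; `arr.append(120)` is not reached.
3. bare `except` matches → `arr.append(34)` → arr = [12, 34].
4. finally always runs: `arr.append(78)` → arr = [12, 34, 78].
Result: [12, 34, 78]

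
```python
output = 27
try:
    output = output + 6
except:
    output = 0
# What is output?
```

Step-by-step execution trace:
1. output starts at 27.
2. try: `output = output + 6` → output = 33. No exception raised.
3. `except` is skipped.
Result: 33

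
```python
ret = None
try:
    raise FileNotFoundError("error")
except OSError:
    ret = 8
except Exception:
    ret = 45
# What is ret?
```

Step-by-step execution trace:
1. `raise FileNotFoundError(...)` raises FileNotFoundError.
2. `except OSError` matches (FileNotFoundError is a subclass of OSError) → ret = 8.
3. `except Exception` is not reached.
Result: 8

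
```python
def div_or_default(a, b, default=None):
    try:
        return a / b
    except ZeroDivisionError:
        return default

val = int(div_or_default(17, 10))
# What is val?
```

Step-by-step execution trace:
1. `div_or_default(17, 10)` enters try: `return 17 / 10` → returns 1.7. No exception raised.
2. `except ZeroDivisionError` is skipped.
3. `int(1.7)` → 1 → val = 1.
Result: 1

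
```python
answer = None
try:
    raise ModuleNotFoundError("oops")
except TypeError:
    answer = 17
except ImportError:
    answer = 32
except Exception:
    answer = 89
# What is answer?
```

Step-by-step execution trace:
1. `raise ModuleNotFoundError(...)` raises ModuleNotFoundError.
2. `except TypeError` does not match (ModuleNotFoundError is not a subclass of TypeError); skipped.
3. `except ImportError` matches (ModuleNotFoundError is a subclass of ImportError) → answer = 32.
4. `except Exception` is not reached.
Result: 32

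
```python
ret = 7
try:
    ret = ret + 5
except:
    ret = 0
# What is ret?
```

Step-by-step execution trace:
1. ret starts at 7.
2. try: `ret = ret + 5` → ret = 12. No exception raised.
3. `except` is skipped.
Result: 12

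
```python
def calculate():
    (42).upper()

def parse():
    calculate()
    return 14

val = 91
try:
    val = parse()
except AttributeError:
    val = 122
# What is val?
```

Step-by-step execution trace:
1. val starts at 91.
2. try: `parse()` calls `calculate()`.
3. `calculate()` evaluates `(42).upper()`, which raises AttributeError; it propagates through parse (uncaught).
4. `return 14` in parse is not reached; the assignment to val does not complete.
5. `except AttributeError` matches → val = 122.
Result: 122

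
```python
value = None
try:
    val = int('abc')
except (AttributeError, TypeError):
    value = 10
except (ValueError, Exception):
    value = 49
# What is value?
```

Step-by-step execution trace:
1. `val = int('abc')` raises ValueError.
2. `except (AttributeError, TypeError)` does not match ValueError; skipped.
3. `except (ValueError, Exception)` matches (ValueError is in the tuple) → value = 49.
Result: 49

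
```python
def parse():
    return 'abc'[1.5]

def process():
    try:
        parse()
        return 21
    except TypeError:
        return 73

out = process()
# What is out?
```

Step-by-step execution trace:
1. `process()` calls `parse()`.
2. `parse()` evaluates `'abc'[1.5]`, which raises TypeError; it propagates to the caller.
3. `return 21` is not reached.
4. `except TypeError` in process matches → returns 73.
5. out = 73.
Result: 73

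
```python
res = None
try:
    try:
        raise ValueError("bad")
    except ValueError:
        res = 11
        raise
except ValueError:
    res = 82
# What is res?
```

Step-by-step execution trace:
1. Inner try: `raise ValueError("bad")` raises ValueError.
2. Inner `except ValueError` matches → res = 11.
3. bare `raise` re-raises the same ValueError.
4. Outer `except ValueError` matches → res = 82.
Result: 82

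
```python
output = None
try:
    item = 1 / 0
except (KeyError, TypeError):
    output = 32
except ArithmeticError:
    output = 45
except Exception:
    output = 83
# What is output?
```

Step-by-step execution trace:
1. `item = 1 / 0` raises ZeroDivisionError.
2. `except (KeyError, TypeError)` does not match ZeroDivisionError; skipped.
3. `except ArithmeticError` matches (ZeroDivisionError is a subclass of ArithmeticError) → output = 45.
4. `except Exception` is not reached.
Result: 45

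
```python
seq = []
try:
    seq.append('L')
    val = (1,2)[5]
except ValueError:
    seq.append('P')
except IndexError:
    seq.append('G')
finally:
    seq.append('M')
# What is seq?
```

Step-by-step execution trace:
1. try: `seq.append('L')` → seq = ['L'].
2. `val = (1,2)[5]` raises IndexError.
3. `except ValueError` does not match IndexError; skipped.
4. `except IndexError` matches → `seq.append('G')` → seq = ['L', 'G'].
5. finally always runs: `seq.append('M')` → seq = ['L', 'G', 'M'].
Result: ['L', 'G', 'M']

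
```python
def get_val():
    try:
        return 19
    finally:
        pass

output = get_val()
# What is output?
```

Step-by-step execution trace:
1. `get_val()` enters try: `return 19` sets pending return value 19.
2. Before returning, `finally: pass` runs (no effect).
3. get_val() returns 19 → output = 19.
Result: 19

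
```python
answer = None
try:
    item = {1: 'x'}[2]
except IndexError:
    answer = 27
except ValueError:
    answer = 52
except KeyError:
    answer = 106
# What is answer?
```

Step-by-step execution trace:
1. `item = {1: 'x'}[2]` raises KeyError.
2. `except IndexError` does not match KeyError; skipped.
3. `except ValueError` does not match KeyError; skipped.
4. `except KeyError` matches → answer = 106.
Result: 106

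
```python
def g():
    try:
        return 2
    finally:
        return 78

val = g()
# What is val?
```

Step-by-step execution trace:
1. `g()` enters try: `return 2` sets pending return value 2.
2. Before returning, `finally: return 78` runs and overrides the pending return.
3. g() returns 78 → val = 78.
Result: 78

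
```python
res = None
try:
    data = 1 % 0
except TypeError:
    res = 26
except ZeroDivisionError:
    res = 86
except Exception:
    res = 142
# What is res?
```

Step-by-step execution trace:
1. `data = 1 % 0` raises ZeroDivisionError.
2. `except TypeError` does not match ZeroDivisionError; skipped.
3. `except ZeroDivisionError` matches → res = 86.
4. Remaining except clauses are skipped.
Result: 86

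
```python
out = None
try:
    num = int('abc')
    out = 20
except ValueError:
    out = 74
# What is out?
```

Step-by-step execution trace:
1. `num = int('abc')` raises ValueError.
2. `out = 20` is not reached.
3. `except ValueError` matches → out = 74.
Result: 74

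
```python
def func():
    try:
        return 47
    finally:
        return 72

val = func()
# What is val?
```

Step-by-step execution trace:
1. `func()` enters try: `return 47` sets pending return value 47.
2. Before returning, `finally: return 72` runs and overrides the pending return.
3. func() returns 72 → val = 72.
Result: 72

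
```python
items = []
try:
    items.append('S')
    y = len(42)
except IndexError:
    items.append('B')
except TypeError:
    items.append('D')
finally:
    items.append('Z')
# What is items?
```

Step-by-step execution trace:
1. try: `items.append('S')` → items = ['S'].
2. `y = len(42)` raises TypeError.
3. `except IndexError` does not match TypeError; skipped.
4. `except TypeError` matches → `items.append('D')` → items = ['S', 'D'].
5. finally always runs: `items.append('Z')` → items = ['S', 'D', 'Z'].
Result: ['S', 'D', 'Z']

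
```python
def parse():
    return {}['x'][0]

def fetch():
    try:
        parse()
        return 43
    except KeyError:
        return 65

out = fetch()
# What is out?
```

Step-by-step execution trace:
1. `fetch()` calls `parse()`.
2. `parse()` evaluates `{}['x'][0]`, which raises KeyError; it propagates to the caller.
3. `return 43` is not reached.
4. `except KeyError` in fetch matches → returns 65.
5. out = 65.
Result: 65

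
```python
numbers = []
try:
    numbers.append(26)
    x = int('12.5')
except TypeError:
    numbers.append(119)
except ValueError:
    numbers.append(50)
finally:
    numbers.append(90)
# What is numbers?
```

Step-by-step execution trace:
1. try: `numbers.append(26)` → numbers = [26].
2. `x = int('12.5')` raises ValueError.
3. `except TypeError` does not match ValueError; skipped.
4. `except ValueError` matches → `numbers.append(50)` → numbers = [26, 50].
5. finally always runs: `numbers.append(90)` → numbers = [26, 50, 90].
Result: [26, 50, 90]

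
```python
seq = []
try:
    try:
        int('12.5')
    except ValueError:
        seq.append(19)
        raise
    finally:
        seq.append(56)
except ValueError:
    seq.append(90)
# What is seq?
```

Step-by-step execution trace:
1. Inner try: `int('12.5')` raises ValueError.
2. Inner `except ValueError` matches → `seq.append(19)` → seq = [19].
3. bare `raise` re-raises ValueError.
4. Inner `finally` runs during unwinding: `seq.append(56)` → seq = [19, 56].
5. Outer `except ValueError` matches → `seq.append(90)` → seq = [19, 56, 90].
Result: [19, 56, 90]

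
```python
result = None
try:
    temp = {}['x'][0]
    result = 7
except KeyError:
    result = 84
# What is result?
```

Step-by-step execution trace:
1. `temp = {}['x'][0]` raises KeyError.
2. `result = 7` is not reached.
3. `except KeyError` matches → result = 84.
Result: 84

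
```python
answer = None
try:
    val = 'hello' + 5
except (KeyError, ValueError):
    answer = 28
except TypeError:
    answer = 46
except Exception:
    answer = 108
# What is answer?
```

Step-by-step execution trace:
1. `val = 'hello' + 5` raises TypeError.
2. `except (KeyError, ValueError)` does not match TypeError; skipped.
3. `except TypeError` matches (exact type match) → answer = 46.
4. `except Exception` is not reached.
Result: 46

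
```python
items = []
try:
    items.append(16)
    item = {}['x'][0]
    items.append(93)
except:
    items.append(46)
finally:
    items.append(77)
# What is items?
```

Step-by-step execution trace:
1. try: `items.append(16)` → items = [16].
2. `item = {}['x'][0]` raises KeyError; `items.append(93)` is not reached.
3. bare `except` matches → `items.append(46)` → items = [16, 46].
4. finally always runs: `items.append(77)` → items = [16, 46, 77].
Result: [16, 46, 77]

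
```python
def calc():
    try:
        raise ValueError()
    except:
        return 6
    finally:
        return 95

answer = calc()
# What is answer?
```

Step-by-step execution trace:
1. `calc()` enters try: `raise ValueError()` raises ValueError.
2. bare `except` matches → `return 6` sets pending return value 6.
3. Before returning, `finally: return 95` runs and overrides the pending return.
4. calc() returns 95 → answer = 95.
Result: 95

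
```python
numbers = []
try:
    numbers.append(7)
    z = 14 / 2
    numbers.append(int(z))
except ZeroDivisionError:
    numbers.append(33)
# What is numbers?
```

Step-by-step execution trace:
1. try: `numbers.append(7)` → numbers = [7].
2. `z = 14 / 2` → z = 7.0. No exception raised.
3. `numbers.append(int(z))` → numbers = [7, 7].
4. `except ZeroDivisionError` is skipped (no exception was raised).
Result: [7, 7]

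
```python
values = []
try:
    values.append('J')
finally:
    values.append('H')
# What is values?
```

Step-by-step execution trace:
1. try: `values.append('J')` → values = ['J'].
2. The try body completes without raising.
3. finally always runs: `values.append('H')` → values = ['J', 'H'].
Result: ['J', 'H']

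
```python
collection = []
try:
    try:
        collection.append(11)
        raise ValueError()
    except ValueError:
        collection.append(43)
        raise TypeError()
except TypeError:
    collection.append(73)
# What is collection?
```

Step-by-step execution trace:
1. Inner try: `collection.append(11)` → collection = [11].
2. `raise ValueError()` raises ValueError.
3. Inner `except ValueError` matches → `collection.append(43)` → collection = [11, 43].
4. `raise TypeError()` raises TypeError; propagates to outer try.
5. Outer `except TypeError` matches → `collection.append(73)` → collection = [11, 43, 73].
Result: [11, 43, 73]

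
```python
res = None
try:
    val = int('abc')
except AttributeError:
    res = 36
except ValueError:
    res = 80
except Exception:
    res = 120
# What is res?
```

Step-by-step execution trace:
1. `val = int('abc')` raises ValueError.
2. `except AttributeError` does not match ValueError; skipped.
3. `except ValueError` matches → res = 80.
4. Remaining except clauses are skipped.
Result: 80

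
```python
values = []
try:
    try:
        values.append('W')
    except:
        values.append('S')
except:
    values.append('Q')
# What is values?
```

Step-by-step execution trace:
1. Inner try: `values.append('W')` → values = ['W']. No exception raised.
2. Inner `except` is skipped.
3. Inner try completes normally; outer `except` is skipped.
Result: ['W']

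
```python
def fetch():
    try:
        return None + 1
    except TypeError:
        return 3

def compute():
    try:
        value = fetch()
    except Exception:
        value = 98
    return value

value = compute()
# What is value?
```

Step-by-step execution trace:
1. `compute()` calls `fetch()`.
2. In fetch: `None + 1` raises TypeError; `except TypeError` catches it → returns 3.
3. In compute: `value = fetch()` → value = 3. No exception reaches compute.
4. `except Exception` is skipped; compute returns 3.
5. value = 3.
Result: 3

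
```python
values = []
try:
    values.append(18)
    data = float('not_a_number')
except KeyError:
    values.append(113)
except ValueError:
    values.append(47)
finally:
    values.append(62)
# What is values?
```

Step-by-step execution trace:
1. try: `values.append(18)` → values = [18].
2. `data = float('not_a_number')` raises ValueError.
3. `except KeyError` does not match ValueError; skipped.
4. `except ValueError` matches → `values.append(47)` → values = [18, 47].
5. finally always runs: `values.append(62)` → values = [18, 47, 62].
Result: [18, 47, 62]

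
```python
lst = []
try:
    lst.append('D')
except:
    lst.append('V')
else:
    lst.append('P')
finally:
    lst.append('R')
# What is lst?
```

Step-by-step execution trace:
1. try: `lst.append('D')` → lst = ['D']. No exception raised.
2. `except` is skipped.
3. `else` runs: `lst.append('P')` → lst = ['D', 'P'].
4. `finally` always runs: `lst.append('R')` → lst = ['D', 'P', 'R'].
Result: ['D', 'P', 'R']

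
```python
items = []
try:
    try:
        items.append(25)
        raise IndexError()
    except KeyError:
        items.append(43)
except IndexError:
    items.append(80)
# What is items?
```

Step-by-step execution trace:
1. Inner try: `items.append(25)` → items = [25].
2. `raise IndexError()` raises IndexError.
3. Inner `except KeyError` does not match IndexError; exception propagates to outer try.
4. Outer `except IndexError` matches → `items.append(80)` → items = [25, 80].
Result: [25, 80]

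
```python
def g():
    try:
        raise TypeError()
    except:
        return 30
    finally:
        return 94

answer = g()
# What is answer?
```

Step-by-step execution trace:
1. `g()` enters try: `raise TypeError()` raises TypeError.
2. bare `except` matches → `return 30` sets pending return value 30.
3. Before returning, `finally: return 94` runs and overrides the pending return.
4. g() returns 94 → answer = 94.
Result: 94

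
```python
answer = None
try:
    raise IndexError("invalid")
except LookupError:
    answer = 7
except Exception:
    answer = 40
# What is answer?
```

Step-by-step execution trace:
1. `raise IndexError(...)` raises IndexError.
2. `except LookupError` matches (IndexError is a subclass of LookupError) → answer = 7.
3. `except Exception` is not reached.
Result: 7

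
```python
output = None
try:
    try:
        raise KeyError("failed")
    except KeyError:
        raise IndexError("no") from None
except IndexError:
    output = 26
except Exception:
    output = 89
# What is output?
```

Step-by-step execution trace:
1. Inner try raises KeyError; inner `except KeyError` catches it.
2. `raise IndexError(...) from None` raises IndexError (from None suppresses __context__, but the active exception is still IndexError).
3. Outer `except IndexError` matches → output = 26.
4. `except Exception` is not reached.
Result: 26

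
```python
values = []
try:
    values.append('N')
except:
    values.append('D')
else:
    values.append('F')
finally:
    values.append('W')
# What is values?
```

Step-by-step execution trace:
1. try: `values.append('N')` → values = ['N']. No exception raised.
2. `except` is skipped.
3. `else` runs: `values.append('F')` → values = ['N', 'F'].
4. `finally` always runs: `values.append('W')` → values = ['N', 'F', 'W'].
Result: ['N', 'F', 'W']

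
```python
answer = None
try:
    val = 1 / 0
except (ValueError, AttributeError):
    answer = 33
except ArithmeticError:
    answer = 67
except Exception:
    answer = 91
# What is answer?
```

Step-by-step execution trace:
1. `val = 1 / 0` raises ZeroDivisionError.
2. `except (ValueError, AttributeError)` does not match ZeroDivisionError; skipped.
3. `except ArithmeticError` matches (ZeroDivisionError is a subclass of ArithmeticError) → answer = 67.
4. `except Exception` is not reached.
Result: 67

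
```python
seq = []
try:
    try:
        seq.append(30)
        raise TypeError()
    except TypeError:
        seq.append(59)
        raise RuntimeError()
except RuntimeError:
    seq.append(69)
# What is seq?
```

Step-by-step execution trace:
1. Inner try: `seq.append(30)` → seq = [30].
2. `raise TypeError()` raises TypeError.
3. Inner `except TypeError` matches → `seq.append(59)` → seq = [30, 59].
4. `raise RuntimeError()` raises RuntimeError; propagates to outer try.
5. Outer `except RuntimeError` matches → `seq.append(69)` → seq = [30, 59, 69].
Result: [30, 59, 69]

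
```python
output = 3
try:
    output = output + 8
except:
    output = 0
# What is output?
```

Step-by-step execution trace:
1. output starts at 3.
2. try: `output = output + 8` → output = 11. No exception raised.
3. `except` is skipped.
Result: 11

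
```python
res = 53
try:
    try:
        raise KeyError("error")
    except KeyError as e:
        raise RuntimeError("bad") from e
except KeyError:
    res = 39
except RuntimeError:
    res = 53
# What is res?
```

Step-by-step execution trace:
1. Inner try raises KeyError; inner `except KeyError as e` catches it.
2. `raise RuntimeError(...) from e` raises RuntimeError (KeyError is attached as __cause__, but only RuntimeError is active).
3. Outer `except KeyError` does not match RuntimeError; skipped.
4. Outer `except RuntimeError` matches → res = 53.
Result: 53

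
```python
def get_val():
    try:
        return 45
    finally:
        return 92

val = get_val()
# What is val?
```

Step-by-step execution trace:
1. `get_val()` enters try: `return 45` sets pending return value 45.
2. Before returning, `finally: return 92` runs and overrides the pending return.
3. get_val() returns 92 → val = 92.
Result: 92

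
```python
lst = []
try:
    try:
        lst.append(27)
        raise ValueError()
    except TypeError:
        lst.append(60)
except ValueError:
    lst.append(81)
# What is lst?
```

Step-by-step execution trace:
1. Inner try: `lst.append(27)` → lst = [27].
2. `raise ValueError()` raises ValueError.
3. Inner `except TypeError` does not match ValueError; exception propagates to outer try.
4. Outer `except ValueError` matches → `lst.append(81)` → lst = [27, 81].
Result: [27, 81]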